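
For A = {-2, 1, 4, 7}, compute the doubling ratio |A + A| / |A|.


|A| = 4.
Compute A + A by enumerating all 16 pairs.
A + A = {-4, -1, 2, 5, 8, 11, 14}, so |A + A| = 7.
K = |A + A| / |A| = 7/4 (already in lowest terms) ≈ 1.7500.
Reference: AP of size 4 gives K = 7/4 ≈ 1.7500; a fully generic set of size 4 gives K ≈ 2.5000.

|A| = 4, |A + A| = 7, K = 7/4.


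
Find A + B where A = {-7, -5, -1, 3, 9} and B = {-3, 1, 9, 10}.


A + B = {a + b : a ∈ A, b ∈ B}.
Enumerate all |A|·|B| = 5·4 = 20 pairs (a, b) and collect distinct sums.
a = -7: -7+-3=-10, -7+1=-6, -7+9=2, -7+10=3
a = -5: -5+-3=-8, -5+1=-4, -5+9=4, -5+10=5
a = -1: -1+-3=-4, -1+1=0, -1+9=8, -1+10=9
a = 3: 3+-3=0, 3+1=4, 3+9=12, 3+10=13
a = 9: 9+-3=6, 9+1=10, 9+9=18, 9+10=19
Collecting distinct sums: A + B = {-10, -8, -6, -4, 0, 2, 3, 4, 5, 6, 8, 9, 10, 12, 13, 18, 19}
|A + B| = 17

A + B = {-10, -8, -6, -4, 0, 2, 3, 4, 5, 6, 8, 9, 10, 12, 13, 18, 19}


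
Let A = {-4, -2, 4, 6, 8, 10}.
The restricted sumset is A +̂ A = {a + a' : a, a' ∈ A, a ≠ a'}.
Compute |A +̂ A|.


Restricted sumset: A +̂ A = {a + a' : a ∈ A, a' ∈ A, a ≠ a'}.
Equivalently, take A + A and drop any sum 2a that is achievable ONLY as a + a for a ∈ A (i.e. sums representable only with equal summands).
Enumerate pairs (a, a') with a < a' (symmetric, so each unordered pair gives one sum; this covers all a ≠ a'):
  -4 + -2 = -6
  -4 + 4 = 0
  -4 + 6 = 2
  -4 + 8 = 4
  -4 + 10 = 6
  -2 + 4 = 2
  -2 + 6 = 4
  -2 + 8 = 6
  -2 + 10 = 8
  4 + 6 = 10
  4 + 8 = 12
  4 + 10 = 14
  6 + 8 = 14
  6 + 10 = 16
  8 + 10 = 18
Collected distinct sums: {-6, 0, 2, 4, 6, 8, 10, 12, 14, 16, 18}
|A +̂ A| = 11
(Reference bound: |A +̂ A| ≥ 2|A| - 3 for |A| ≥ 2, with |A| = 6 giving ≥ 9.)

|A +̂ A| = 11


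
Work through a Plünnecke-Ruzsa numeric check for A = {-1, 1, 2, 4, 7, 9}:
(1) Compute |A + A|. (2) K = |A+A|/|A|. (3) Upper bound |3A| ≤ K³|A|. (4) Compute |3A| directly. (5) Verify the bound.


|A| = 6.
Step 1: Compute A + A by enumerating all 36 pairs.
A + A = {-2, 0, 1, 2, 3, 4, 5, 6, 8, 9, 10, 11, 13, 14, 16, 18}, so |A + A| = 16.
Step 2: Doubling constant K = |A + A|/|A| = 16/6 = 16/6 ≈ 2.6667.
Step 3: Plünnecke-Ruzsa gives |3A| ≤ K³·|A| = (2.6667)³ · 6 ≈ 113.7778.
Step 4: Compute 3A = A + A + A directly by enumerating all triples (a,b,c) ∈ A³; |3A| = 28.
Step 5: Check 28 ≤ 113.7778? Yes ✓.

K = 16/6, Plünnecke-Ruzsa bound K³|A| ≈ 113.7778, |3A| = 28, inequality holds.


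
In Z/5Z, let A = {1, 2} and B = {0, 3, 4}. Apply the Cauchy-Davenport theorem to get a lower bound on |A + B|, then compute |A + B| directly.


Cauchy-Davenport: |A + B| ≥ min(p, |A| + |B| - 1) for A, B nonempty in Z/pZ.
|A| = 2, |B| = 3, p = 5.
CD lower bound = min(5, 2 + 3 - 1) = min(5, 4) = 4.
Compute A + B mod 5 directly:
a = 1: 1+0=1, 1+3=4, 1+4=0
a = 2: 2+0=2, 2+3=0, 2+4=1
A + B = {0, 1, 2, 4}, so |A + B| = 4.
Verify: 4 ≥ 4? Yes ✓.

CD lower bound = 4, actual |A + B| = 4.


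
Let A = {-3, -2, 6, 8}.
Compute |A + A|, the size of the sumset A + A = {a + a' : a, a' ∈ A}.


A + A = {a + a' : a, a' ∈ A}; |A| = 4.
General bounds: 2|A| - 1 ≤ |A + A| ≤ |A|(|A|+1)/2, i.e. 7 ≤ |A + A| ≤ 10.
Lower bound 2|A|-1 is attained iff A is an arithmetic progression.
Enumerate sums a + a' for a ≤ a' (symmetric, so this suffices):
a = -3: -3+-3=-6, -3+-2=-5, -3+6=3, -3+8=5
a = -2: -2+-2=-4, -2+6=4, -2+8=6
a = 6: 6+6=12, 6+8=14
a = 8: 8+8=16
Distinct sums: {-6, -5, -4, 3, 4, 5, 6, 12, 14, 16}
|A + A| = 10

|A + A| = 10


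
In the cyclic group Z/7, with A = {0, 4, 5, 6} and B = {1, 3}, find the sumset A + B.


Work in Z/7Z: reduce every sum a + b modulo 7.
Enumerate all 8 pairs:
a = 0: 0+1=1, 0+3=3
a = 4: 4+1=5, 4+3=0
a = 5: 5+1=6, 5+3=1
a = 6: 6+1=0, 6+3=2
Distinct residues collected: {0, 1, 2, 3, 5, 6}
|A + B| = 6 (out of 7 total residues).

A + B = {0, 1, 2, 3, 5, 6}


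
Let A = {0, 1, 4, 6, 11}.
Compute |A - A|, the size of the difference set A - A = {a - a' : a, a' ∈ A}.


A - A = {a - a' : a, a' ∈ A}; |A| = 5.
Bounds: 2|A|-1 ≤ |A - A| ≤ |A|² - |A| + 1, i.e. 9 ≤ |A - A| ≤ 21.
Note: 0 ∈ A - A always (from a - a). The set is symmetric: if d ∈ A - A then -d ∈ A - A.
Enumerate nonzero differences d = a - a' with a > a' (then include -d):
Positive differences: {1, 2, 3, 4, 5, 6, 7, 10, 11}
Full difference set: {0} ∪ (positive diffs) ∪ (negative diffs).
|A - A| = 1 + 2·9 = 19 (matches direct enumeration: 19).

|A - A| = 19


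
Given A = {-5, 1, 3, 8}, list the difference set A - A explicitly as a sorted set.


A - A = {a - a' : a, a' ∈ A}.
Compute a - a' for each ordered pair (a, a'):
a = -5: -5--5=0, -5-1=-6, -5-3=-8, -5-8=-13
a = 1: 1--5=6, 1-1=0, 1-3=-2, 1-8=-7
a = 3: 3--5=8, 3-1=2, 3-3=0, 3-8=-5
a = 8: 8--5=13, 8-1=7, 8-3=5, 8-8=0
Collecting distinct values (and noting 0 appears from a-a):
A - A = {-13, -8, -7, -6, -5, -2, 0, 2, 5, 6, 7, 8, 13}
|A - A| = 13

A - A = {-13, -8, -7, -6, -5, -2, 0, 2, 5, 6, 7, 8, 13}


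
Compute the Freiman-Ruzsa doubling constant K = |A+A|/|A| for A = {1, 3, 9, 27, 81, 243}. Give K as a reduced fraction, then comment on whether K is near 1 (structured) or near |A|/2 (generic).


|A| = 6.
Compute A + A by enumerating all 36 pairs.
A + A = {2, 4, 6, 10, 12, 18, 28, 30, 36, 54, 82, 84, 90, 108, 162, 244, 246, 252, 270, 324, 486}, so |A + A| = 21.
K = |A + A| / |A| = 21/6 = 7/2 ≈ 3.5000.
Reference: AP of size 6 gives K = 11/6 ≈ 1.8333; a fully generic set of size 6 gives K ≈ 3.5000.

|A| = 6, |A + A| = 21, K = 21/6 = 7/2.


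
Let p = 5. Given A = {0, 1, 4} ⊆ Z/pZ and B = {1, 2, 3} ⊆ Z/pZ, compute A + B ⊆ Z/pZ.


Work in Z/5Z: reduce every sum a + b modulo 5.
Enumerate all 9 pairs:
a = 0: 0+1=1, 0+2=2, 0+3=3
a = 1: 1+1=2, 1+2=3, 1+3=4
a = 4: 4+1=0, 4+2=1, 4+3=2
Distinct residues collected: {0, 1, 2, 3, 4}
|A + B| = 5 (out of 5 total residues).

A + B = {0, 1, 2, 3, 4}


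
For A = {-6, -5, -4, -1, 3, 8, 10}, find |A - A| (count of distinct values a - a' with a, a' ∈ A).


A - A = {a - a' : a, a' ∈ A}; |A| = 7.
Bounds: 2|A|-1 ≤ |A - A| ≤ |A|² - |A| + 1, i.e. 13 ≤ |A - A| ≤ 43.
Note: 0 ∈ A - A always (from a - a). The set is symmetric: if d ∈ A - A then -d ∈ A - A.
Enumerate nonzero differences d = a - a' with a > a' (then include -d):
Positive differences: {1, 2, 3, 4, 5, 7, 8, 9, 11, 12, 13, 14, 15, 16}
Full difference set: {0} ∪ (positive diffs) ∪ (negative diffs).
|A - A| = 1 + 2·14 = 29 (matches direct enumeration: 29).

|A - A| = 29


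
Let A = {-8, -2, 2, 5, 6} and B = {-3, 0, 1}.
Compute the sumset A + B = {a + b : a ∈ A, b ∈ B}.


A + B = {a + b : a ∈ A, b ∈ B}.
Enumerate all |A|·|B| = 5·3 = 15 pairs (a, b) and collect distinct sums.
a = -8: -8+-3=-11, -8+0=-8, -8+1=-7
a = -2: -2+-3=-5, -2+0=-2, -2+1=-1
a = 2: 2+-3=-1, 2+0=2, 2+1=3
a = 5: 5+-3=2, 5+0=5, 5+1=6
a = 6: 6+-3=3, 6+0=6, 6+1=7
Collecting distinct sums: A + B = {-11, -8, -7, -5, -2, -1, 2, 3, 5, 6, 7}
|A + B| = 11

A + B = {-11, -8, -7, -5, -2, -1, 2, 3, 5, 6, 7}


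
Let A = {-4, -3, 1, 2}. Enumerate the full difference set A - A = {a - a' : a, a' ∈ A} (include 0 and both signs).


A - A = {a - a' : a, a' ∈ A}.
Compute a - a' for each ordered pair (a, a'):
a = -4: -4--4=0, -4--3=-1, -4-1=-5, -4-2=-6
a = -3: -3--4=1, -3--3=0, -3-1=-4, -3-2=-5
a = 1: 1--4=5, 1--3=4, 1-1=0, 1-2=-1
a = 2: 2--4=6, 2--3=5, 2-1=1, 2-2=0
Collecting distinct values (and noting 0 appears from a-a):
A - A = {-6, -5, -4, -1, 0, 1, 4, 5, 6}
|A - A| = 9

A - A = {-6, -5, -4, -1, 0, 1, 4, 5, 6}


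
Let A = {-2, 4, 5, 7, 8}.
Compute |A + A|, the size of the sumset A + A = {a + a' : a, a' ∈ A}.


A + A = {a + a' : a, a' ∈ A}; |A| = 5.
General bounds: 2|A| - 1 ≤ |A + A| ≤ |A|(|A|+1)/2, i.e. 9 ≤ |A + A| ≤ 15.
Lower bound 2|A|-1 is attained iff A is an arithmetic progression.
Enumerate sums a + a' for a ≤ a' (symmetric, so this suffices):
a = -2: -2+-2=-4, -2+4=2, -2+5=3, -2+7=5, -2+8=6
a = 4: 4+4=8, 4+5=9, 4+7=11, 4+8=12
a = 5: 5+5=10, 5+7=12, 5+8=13
a = 7: 7+7=14, 7+8=15
a = 8: 8+8=16
Distinct sums: {-4, 2, 3, 5, 6, 8, 9, 10, 11, 12, 13, 14, 15, 16}
|A + A| = 14

|A + A| = 14


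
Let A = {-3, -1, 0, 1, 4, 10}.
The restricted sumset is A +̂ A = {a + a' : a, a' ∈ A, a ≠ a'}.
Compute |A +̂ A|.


Restricted sumset: A +̂ A = {a + a' : a ∈ A, a' ∈ A, a ≠ a'}.
Equivalently, take A + A and drop any sum 2a that is achievable ONLY as a + a for a ∈ A (i.e. sums representable only with equal summands).
Enumerate pairs (a, a') with a < a' (symmetric, so each unordered pair gives one sum; this covers all a ≠ a'):
  -3 + -1 = -4
  -3 + 0 = -3
  -3 + 1 = -2
  -3 + 4 = 1
  -3 + 10 = 7
  -1 + 0 = -1
  -1 + 1 = 0
  -1 + 4 = 3
  -1 + 10 = 9
  0 + 1 = 1
  0 + 4 = 4
  0 + 10 = 10
  1 + 4 = 5
  1 + 10 = 11
  4 + 10 = 14
Collected distinct sums: {-4, -3, -2, -1, 0, 1, 3, 4, 5, 7, 9, 10, 11, 14}
|A +̂ A| = 14
(Reference bound: |A +̂ A| ≥ 2|A| - 3 for |A| ≥ 2, with |A| = 6 giving ≥ 9.)

|A +̂ A| = 14


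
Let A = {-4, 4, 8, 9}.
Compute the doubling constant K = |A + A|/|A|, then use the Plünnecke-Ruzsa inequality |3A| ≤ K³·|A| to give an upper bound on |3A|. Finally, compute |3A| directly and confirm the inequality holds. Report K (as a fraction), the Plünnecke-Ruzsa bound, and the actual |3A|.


|A| = 4.
Step 1: Compute A + A by enumerating all 16 pairs.
A + A = {-8, 0, 4, 5, 8, 12, 13, 16, 17, 18}, so |A + A| = 10.
Step 2: Doubling constant K = |A + A|/|A| = 10/4 = 10/4 ≈ 2.5000.
Step 3: Plünnecke-Ruzsa gives |3A| ≤ K³·|A| = (2.5000)³ · 4 ≈ 62.5000.
Step 4: Compute 3A = A + A + A directly by enumerating all triples (a,b,c) ∈ A³; |3A| = 19.
Step 5: Check 19 ≤ 62.5000? Yes ✓.

K = 10/4, Plünnecke-Ruzsa bound K³|A| ≈ 62.5000, |3A| = 19, inequality holds.


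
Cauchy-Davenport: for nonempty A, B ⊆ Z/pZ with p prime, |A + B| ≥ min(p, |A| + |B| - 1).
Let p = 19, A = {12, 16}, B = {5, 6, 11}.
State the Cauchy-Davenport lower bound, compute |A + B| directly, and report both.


Cauchy-Davenport: |A + B| ≥ min(p, |A| + |B| - 1) for A, B nonempty in Z/pZ.
|A| = 2, |B| = 3, p = 19.
CD lower bound = min(19, 2 + 3 - 1) = min(19, 4) = 4.
Compute A + B mod 19 directly:
a = 12: 12+5=17, 12+6=18, 12+11=4
a = 16: 16+5=2, 16+6=3, 16+11=8
A + B = {2, 3, 4, 8, 17, 18}, so |A + B| = 6.
Verify: 6 ≥ 4? Yes ✓.

CD lower bound = 4, actual |A + B| = 6.


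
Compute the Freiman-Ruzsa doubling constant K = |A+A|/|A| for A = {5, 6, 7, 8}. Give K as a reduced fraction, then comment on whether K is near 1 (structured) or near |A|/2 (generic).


|A| = 4.
Compute A + A by enumerating all 16 pairs.
A + A = {10, 11, 12, 13, 14, 15, 16}, so |A + A| = 7.
K = |A + A| / |A| = 7/4 (already in lowest terms) ≈ 1.7500.
Reference: AP of size 4 gives K = 7/4 ≈ 1.7500; a fully generic set of size 4 gives K ≈ 2.5000.

|A| = 4, |A + A| = 7, K = 7/4.


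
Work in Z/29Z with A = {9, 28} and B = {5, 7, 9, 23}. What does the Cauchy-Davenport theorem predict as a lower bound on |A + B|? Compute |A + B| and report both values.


Cauchy-Davenport: |A + B| ≥ min(p, |A| + |B| - 1) for A, B nonempty in Z/pZ.
|A| = 2, |B| = 4, p = 29.
CD lower bound = min(29, 2 + 4 - 1) = min(29, 5) = 5.
Compute A + B mod 29 directly:
a = 9: 9+5=14, 9+7=16, 9+9=18, 9+23=3
a = 28: 28+5=4, 28+7=6, 28+9=8, 28+23=22
A + B = {3, 4, 6, 8, 14, 16, 18, 22}, so |A + B| = 8.
Verify: 8 ≥ 5? Yes ✓.

CD lower bound = 5, actual |A + B| = 8.


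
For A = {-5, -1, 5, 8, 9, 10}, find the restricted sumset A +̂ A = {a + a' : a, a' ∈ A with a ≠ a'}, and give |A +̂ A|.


Restricted sumset: A +̂ A = {a + a' : a ∈ A, a' ∈ A, a ≠ a'}.
Equivalently, take A + A and drop any sum 2a that is achievable ONLY as a + a for a ∈ A (i.e. sums representable only with equal summands).
Enumerate pairs (a, a') with a < a' (symmetric, so each unordered pair gives one sum; this covers all a ≠ a'):
  -5 + -1 = -6
  -5 + 5 = 0
  -5 + 8 = 3
  -5 + 9 = 4
  -5 + 10 = 5
  -1 + 5 = 4
  -1 + 8 = 7
  -1 + 9 = 8
  -1 + 10 = 9
  5 + 8 = 13
  5 + 9 = 14
  5 + 10 = 15
  8 + 9 = 17
  8 + 10 = 18
  9 + 10 = 19
Collected distinct sums: {-6, 0, 3, 4, 5, 7, 8, 9, 13, 14, 15, 17, 18, 19}
|A +̂ A| = 14
(Reference bound: |A +̂ A| ≥ 2|A| - 3 for |A| ≥ 2, with |A| = 6 giving ≥ 9.)

|A +̂ A| = 14


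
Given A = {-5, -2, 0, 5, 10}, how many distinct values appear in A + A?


A + A = {a + a' : a, a' ∈ A}; |A| = 5.
General bounds: 2|A| - 1 ≤ |A + A| ≤ |A|(|A|+1)/2, i.e. 9 ≤ |A + A| ≤ 15.
Lower bound 2|A|-1 is attained iff A is an arithmetic progression.
Enumerate sums a + a' for a ≤ a' (symmetric, so this suffices):
a = -5: -5+-5=-10, -5+-2=-7, -5+0=-5, -5+5=0, -5+10=5
a = -2: -2+-2=-4, -2+0=-2, -2+5=3, -2+10=8
a = 0: 0+0=0, 0+5=5, 0+10=10
a = 5: 5+5=10, 5+10=15
a = 10: 10+10=20
Distinct sums: {-10, -7, -5, -4, -2, 0, 3, 5, 8, 10, 15, 20}
|A + A| = 12

|A + A| = 12


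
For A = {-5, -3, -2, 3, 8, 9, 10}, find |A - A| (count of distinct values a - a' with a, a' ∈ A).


A - A = {a - a' : a, a' ∈ A}; |A| = 7.
Bounds: 2|A|-1 ≤ |A - A| ≤ |A|² - |A| + 1, i.e. 13 ≤ |A - A| ≤ 43.
Note: 0 ∈ A - A always (from a - a). The set is symmetric: if d ∈ A - A then -d ∈ A - A.
Enumerate nonzero differences d = a - a' with a > a' (then include -d):
Positive differences: {1, 2, 3, 5, 6, 7, 8, 10, 11, 12, 13, 14, 15}
Full difference set: {0} ∪ (positive diffs) ∪ (negative diffs).
|A - A| = 1 + 2·13 = 27 (matches direct enumeration: 27).

|A - A| = 27


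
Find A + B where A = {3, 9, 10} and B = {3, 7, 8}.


A + B = {a + b : a ∈ A, b ∈ B}.
Enumerate all |A|·|B| = 3·3 = 9 pairs (a, b) and collect distinct sums.
a = 3: 3+3=6, 3+7=10, 3+8=11
a = 9: 9+3=12, 9+7=16, 9+8=17
a = 10: 10+3=13, 10+7=17, 10+8=18
Collecting distinct sums: A + B = {6, 10, 11, 12, 13, 16, 17, 18}
|A + B| = 8

A + B = {6, 10, 11, 12, 13, 16, 17, 18}


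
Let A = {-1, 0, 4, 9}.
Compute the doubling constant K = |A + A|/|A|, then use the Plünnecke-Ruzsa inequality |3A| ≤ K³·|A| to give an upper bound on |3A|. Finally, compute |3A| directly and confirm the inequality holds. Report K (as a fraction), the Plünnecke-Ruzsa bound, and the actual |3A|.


|A| = 4.
Step 1: Compute A + A by enumerating all 16 pairs.
A + A = {-2, -1, 0, 3, 4, 8, 9, 13, 18}, so |A + A| = 9.
Step 2: Doubling constant K = |A + A|/|A| = 9/4 = 9/4 ≈ 2.2500.
Step 3: Plünnecke-Ruzsa gives |3A| ≤ K³·|A| = (2.2500)³ · 4 ≈ 45.5625.
Step 4: Compute 3A = A + A + A directly by enumerating all triples (a,b,c) ∈ A³; |3A| = 16.
Step 5: Check 16 ≤ 45.5625? Yes ✓.

K = 9/4, Plünnecke-Ruzsa bound K³|A| ≈ 45.5625, |3A| = 16, inequality holds.


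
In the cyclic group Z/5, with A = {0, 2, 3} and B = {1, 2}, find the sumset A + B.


Work in Z/5Z: reduce every sum a + b modulo 5.
Enumerate all 6 pairs:
a = 0: 0+1=1, 0+2=2
a = 2: 2+1=3, 2+2=4
a = 3: 3+1=4, 3+2=0
Distinct residues collected: {0, 1, 2, 3, 4}
|A + B| = 5 (out of 5 total residues).

A + B = {0, 1, 2, 3, 4}


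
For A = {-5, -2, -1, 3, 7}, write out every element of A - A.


A - A = {a - a' : a, a' ∈ A}.
Compute a - a' for each ordered pair (a, a'):
a = -5: -5--5=0, -5--2=-3, -5--1=-4, -5-3=-8, -5-7=-12
a = -2: -2--5=3, -2--2=0, -2--1=-1, -2-3=-5, -2-7=-9
a = -1: -1--5=4, -1--2=1, -1--1=0, -1-3=-4, -1-7=-8
a = 3: 3--5=8, 3--2=5, 3--1=4, 3-3=0, 3-7=-4
a = 7: 7--5=12, 7--2=9, 7--1=8, 7-3=4, 7-7=0
Collecting distinct values (and noting 0 appears from a-a):
A - A = {-12, -9, -8, -5, -4, -3, -1, 0, 1, 3, 4, 5, 8, 9, 12}
|A - A| = 15

A - A = {-12, -9, -8, -5, -4, -3, -1, 0, 1, 3, 4, 5, 8, 9, 12}


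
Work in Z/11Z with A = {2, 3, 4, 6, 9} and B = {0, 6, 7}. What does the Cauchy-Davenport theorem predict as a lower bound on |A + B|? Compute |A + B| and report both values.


Cauchy-Davenport: |A + B| ≥ min(p, |A| + |B| - 1) for A, B nonempty in Z/pZ.
|A| = 5, |B| = 3, p = 11.
CD lower bound = min(11, 5 + 3 - 1) = min(11, 7) = 7.
Compute A + B mod 11 directly:
a = 2: 2+0=2, 2+6=8, 2+7=9
a = 3: 3+0=3, 3+6=9, 3+7=10
a = 4: 4+0=4, 4+6=10, 4+7=0
a = 6: 6+0=6, 6+6=1, 6+7=2
a = 9: 9+0=9, 9+6=4, 9+7=5
A + B = {0, 1, 2, 3, 4, 5, 6, 8, 9, 10}, so |A + B| = 10.
Verify: 10 ≥ 7? Yes ✓.

CD lower bound = 7, actual |A + B| = 10.


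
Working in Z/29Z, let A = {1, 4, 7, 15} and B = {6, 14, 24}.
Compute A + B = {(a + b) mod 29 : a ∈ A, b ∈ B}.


Work in Z/29Z: reduce every sum a + b modulo 29.
Enumerate all 12 pairs:
a = 1: 1+6=7, 1+14=15, 1+24=25
a = 4: 4+6=10, 4+14=18, 4+24=28
a = 7: 7+6=13, 7+14=21, 7+24=2
a = 15: 15+6=21, 15+14=0, 15+24=10
Distinct residues collected: {0, 2, 7, 10, 13, 15, 18, 21, 25, 28}
|A + B| = 10 (out of 29 total residues).

A + B = {0, 2, 7, 10, 13, 15, 18, 21, 25, 28}


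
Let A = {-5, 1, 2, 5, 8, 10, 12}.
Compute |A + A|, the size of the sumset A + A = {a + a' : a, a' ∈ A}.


A + A = {a + a' : a, a' ∈ A}; |A| = 7.
General bounds: 2|A| - 1 ≤ |A + A| ≤ |A|(|A|+1)/2, i.e. 13 ≤ |A + A| ≤ 28.
Lower bound 2|A|-1 is attained iff A is an arithmetic progression.
Enumerate sums a + a' for a ≤ a' (symmetric, so this suffices):
a = -5: -5+-5=-10, -5+1=-4, -5+2=-3, -5+5=0, -5+8=3, -5+10=5, -5+12=7
a = 1: 1+1=2, 1+2=3, 1+5=6, 1+8=9, 1+10=11, 1+12=13
a = 2: 2+2=4, 2+5=7, 2+8=10, 2+10=12, 2+12=14
a = 5: 5+5=10, 5+8=13, 5+10=15, 5+12=17
a = 8: 8+8=16, 8+10=18, 8+12=20
a = 10: 10+10=20, 10+12=22
a = 12: 12+12=24
Distinct sums: {-10, -4, -3, 0, 2, 3, 4, 5, 6, 7, 9, 10, 11, 12, 13, 14, 15, 16, 17, 18, 20, 22, 24}
|A + A| = 23

|A + A| = 23


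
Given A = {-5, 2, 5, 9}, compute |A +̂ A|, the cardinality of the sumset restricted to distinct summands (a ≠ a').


Restricted sumset: A +̂ A = {a + a' : a ∈ A, a' ∈ A, a ≠ a'}.
Equivalently, take A + A and drop any sum 2a that is achievable ONLY as a + a for a ∈ A (i.e. sums representable only with equal summands).
Enumerate pairs (a, a') with a < a' (symmetric, so each unordered pair gives one sum; this covers all a ≠ a'):
  -5 + 2 = -3
  -5 + 5 = 0
  -5 + 9 = 4
  2 + 5 = 7
  2 + 9 = 11
  5 + 9 = 14
Collected distinct sums: {-3, 0, 4, 7, 11, 14}
|A +̂ A| = 6
(Reference bound: |A +̂ A| ≥ 2|A| - 3 for |A| ≥ 2, with |A| = 4 giving ≥ 5.)

|A +̂ A| = 6


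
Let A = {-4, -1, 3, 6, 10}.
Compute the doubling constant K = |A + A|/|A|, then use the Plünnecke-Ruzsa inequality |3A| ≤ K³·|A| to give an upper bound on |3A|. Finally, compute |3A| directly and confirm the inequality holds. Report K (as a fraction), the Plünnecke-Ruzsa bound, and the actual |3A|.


|A| = 5.
Step 1: Compute A + A by enumerating all 25 pairs.
A + A = {-8, -5, -2, -1, 2, 5, 6, 9, 12, 13, 16, 20}, so |A + A| = 12.
Step 2: Doubling constant K = |A + A|/|A| = 12/5 = 12/5 ≈ 2.4000.
Step 3: Plünnecke-Ruzsa gives |3A| ≤ K³·|A| = (2.4000)³ · 5 ≈ 69.1200.
Step 4: Compute 3A = A + A + A directly by enumerating all triples (a,b,c) ∈ A³; |3A| = 22.
Step 5: Check 22 ≤ 69.1200? Yes ✓.

K = 12/5, Plünnecke-Ruzsa bound K³|A| ≈ 69.1200, |3A| = 22, inequality holds.


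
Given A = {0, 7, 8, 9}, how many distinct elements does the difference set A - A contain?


A - A = {a - a' : a, a' ∈ A}; |A| = 4.
Bounds: 2|A|-1 ≤ |A - A| ≤ |A|² - |A| + 1, i.e. 7 ≤ |A - A| ≤ 13.
Note: 0 ∈ A - A always (from a - a). The set is symmetric: if d ∈ A - A then -d ∈ A - A.
Enumerate nonzero differences d = a - a' with a > a' (then include -d):
Positive differences: {1, 2, 7, 8, 9}
Full difference set: {0} ∪ (positive diffs) ∪ (negative diffs).
|A - A| = 1 + 2·5 = 11 (matches direct enumeration: 11).

|A - A| = 11


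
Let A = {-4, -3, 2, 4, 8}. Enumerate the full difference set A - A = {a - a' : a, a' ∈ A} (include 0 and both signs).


A - A = {a - a' : a, a' ∈ A}.
Compute a - a' for each ordered pair (a, a'):
a = -4: -4--4=0, -4--3=-1, -4-2=-6, -4-4=-8, -4-8=-12
a = -3: -3--4=1, -3--3=0, -3-2=-5, -3-4=-7, -3-8=-11
a = 2: 2--4=6, 2--3=5, 2-2=0, 2-4=-2, 2-8=-6
a = 4: 4--4=8, 4--3=7, 4-2=2, 4-4=0, 4-8=-4
a = 8: 8--4=12, 8--3=11, 8-2=6, 8-4=4, 8-8=0
Collecting distinct values (and noting 0 appears from a-a):
A - A = {-12, -11, -8, -7, -6, -5, -4, -2, -1, 0, 1, 2, 4, 5, 6, 7, 8, 11, 12}
|A - A| = 19

A - A = {-12, -11, -8, -7, -6, -5, -4, -2, -1, 0, 1, 2, 4, 5, 6, 7, 8, 11, 12}


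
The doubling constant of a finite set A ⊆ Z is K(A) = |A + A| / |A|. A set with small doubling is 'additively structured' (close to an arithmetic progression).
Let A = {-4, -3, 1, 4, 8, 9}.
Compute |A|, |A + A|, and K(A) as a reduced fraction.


|A| = 6.
Compute A + A by enumerating all 36 pairs.
A + A = {-8, -7, -6, -3, -2, 0, 1, 2, 4, 5, 6, 8, 9, 10, 12, 13, 16, 17, 18}, so |A + A| = 19.
K = |A + A| / |A| = 19/6 (already in lowest terms) ≈ 3.1667.
Reference: AP of size 6 gives K = 11/6 ≈ 1.8333; a fully generic set of size 6 gives K ≈ 3.5000.

|A| = 6, |A + A| = 19, K = 19/6.


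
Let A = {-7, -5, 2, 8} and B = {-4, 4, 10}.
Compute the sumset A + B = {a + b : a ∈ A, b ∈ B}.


A + B = {a + b : a ∈ A, b ∈ B}.
Enumerate all |A|·|B| = 4·3 = 12 pairs (a, b) and collect distinct sums.
a = -7: -7+-4=-11, -7+4=-3, -7+10=3
a = -5: -5+-4=-9, -5+4=-1, -5+10=5
a = 2: 2+-4=-2, 2+4=6, 2+10=12
a = 8: 8+-4=4, 8+4=12, 8+10=18
Collecting distinct sums: A + B = {-11, -9, -3, -2, -1, 3, 4, 5, 6, 12, 18}
|A + B| = 11

A + B = {-11, -9, -3, -2, -1, 3, 4, 5, 6, 12, 18}


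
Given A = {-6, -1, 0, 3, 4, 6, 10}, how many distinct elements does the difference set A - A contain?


A - A = {a - a' : a, a' ∈ A}; |A| = 7.
Bounds: 2|A|-1 ≤ |A - A| ≤ |A|² - |A| + 1, i.e. 13 ≤ |A - A| ≤ 43.
Note: 0 ∈ A - A always (from a - a). The set is symmetric: if d ∈ A - A then -d ∈ A - A.
Enumerate nonzero differences d = a - a' with a > a' (then include -d):
Positive differences: {1, 2, 3, 4, 5, 6, 7, 9, 10, 11, 12, 16}
Full difference set: {0} ∪ (positive diffs) ∪ (negative diffs).
|A - A| = 1 + 2·12 = 25 (matches direct enumeration: 25).

|A - A| = 25


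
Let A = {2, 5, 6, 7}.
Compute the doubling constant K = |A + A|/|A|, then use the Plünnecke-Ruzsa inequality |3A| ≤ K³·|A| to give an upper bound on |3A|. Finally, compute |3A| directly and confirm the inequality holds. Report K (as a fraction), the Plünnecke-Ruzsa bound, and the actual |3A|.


|A| = 4.
Step 1: Compute A + A by enumerating all 16 pairs.
A + A = {4, 7, 8, 9, 10, 11, 12, 13, 14}, so |A + A| = 9.
Step 2: Doubling constant K = |A + A|/|A| = 9/4 = 9/4 ≈ 2.2500.
Step 3: Plünnecke-Ruzsa gives |3A| ≤ K³·|A| = (2.2500)³ · 4 ≈ 45.5625.
Step 4: Compute 3A = A + A + A directly by enumerating all triples (a,b,c) ∈ A³; |3A| = 14.
Step 5: Check 14 ≤ 45.5625? Yes ✓.

K = 9/4, Plünnecke-Ruzsa bound K³|A| ≈ 45.5625, |3A| = 14, inequality holds.


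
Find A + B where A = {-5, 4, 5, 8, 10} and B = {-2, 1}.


A + B = {a + b : a ∈ A, b ∈ B}.
Enumerate all |A|·|B| = 5·2 = 10 pairs (a, b) and collect distinct sums.
a = -5: -5+-2=-7, -5+1=-4
a = 4: 4+-2=2, 4+1=5
a = 5: 5+-2=3, 5+1=6
a = 8: 8+-2=6, 8+1=9
a = 10: 10+-2=8, 10+1=11
Collecting distinct sums: A + B = {-7, -4, 2, 3, 5, 6, 8, 9, 11}
|A + B| = 9

A + B = {-7, -4, 2, 3, 5, 6, 8, 9, 11}


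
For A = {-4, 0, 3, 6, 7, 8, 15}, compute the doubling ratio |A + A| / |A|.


|A| = 7.
Compute A + A by enumerating all 49 pairs.
A + A = {-8, -4, -1, 0, 2, 3, 4, 6, 7, 8, 9, 10, 11, 12, 13, 14, 15, 16, 18, 21, 22, 23, 30}, so |A + A| = 23.
K = |A + A| / |A| = 23/7 (already in lowest terms) ≈ 3.2857.
Reference: AP of size 7 gives K = 13/7 ≈ 1.8571; a fully generic set of size 7 gives K ≈ 4.0000.

|A| = 7, |A + A| = 23, K = 23/7.


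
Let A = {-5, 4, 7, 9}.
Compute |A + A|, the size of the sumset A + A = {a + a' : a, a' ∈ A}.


A + A = {a + a' : a, a' ∈ A}; |A| = 4.
General bounds: 2|A| - 1 ≤ |A + A| ≤ |A|(|A|+1)/2, i.e. 7 ≤ |A + A| ≤ 10.
Lower bound 2|A|-1 is attained iff A is an arithmetic progression.
Enumerate sums a + a' for a ≤ a' (symmetric, so this suffices):
a = -5: -5+-5=-10, -5+4=-1, -5+7=2, -5+9=4
a = 4: 4+4=8, 4+7=11, 4+9=13
a = 7: 7+7=14, 7+9=16
a = 9: 9+9=18
Distinct sums: {-10, -1, 2, 4, 8, 11, 13, 14, 16, 18}
|A + A| = 10

|A + A| = 10


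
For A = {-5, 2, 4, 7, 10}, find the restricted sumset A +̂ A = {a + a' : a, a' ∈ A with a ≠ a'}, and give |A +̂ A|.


Restricted sumset: A +̂ A = {a + a' : a ∈ A, a' ∈ A, a ≠ a'}.
Equivalently, take A + A and drop any sum 2a that is achievable ONLY as a + a for a ∈ A (i.e. sums representable only with equal summands).
Enumerate pairs (a, a') with a < a' (symmetric, so each unordered pair gives one sum; this covers all a ≠ a'):
  -5 + 2 = -3
  -5 + 4 = -1
  -5 + 7 = 2
  -5 + 10 = 5
  2 + 4 = 6
  2 + 7 = 9
  2 + 10 = 12
  4 + 7 = 11
  4 + 10 = 14
  7 + 10 = 17
Collected distinct sums: {-3, -1, 2, 5, 6, 9, 11, 12, 14, 17}
|A +̂ A| = 10
(Reference bound: |A +̂ A| ≥ 2|A| - 3 for |A| ≥ 2, with |A| = 5 giving ≥ 7.)

|A +̂ A| = 10


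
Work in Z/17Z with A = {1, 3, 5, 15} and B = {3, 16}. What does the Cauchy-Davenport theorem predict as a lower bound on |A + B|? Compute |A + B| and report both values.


Cauchy-Davenport: |A + B| ≥ min(p, |A| + |B| - 1) for A, B nonempty in Z/pZ.
|A| = 4, |B| = 2, p = 17.
CD lower bound = min(17, 4 + 2 - 1) = min(17, 5) = 5.
Compute A + B mod 17 directly:
a = 1: 1+3=4, 1+16=0
a = 3: 3+3=6, 3+16=2
a = 5: 5+3=8, 5+16=4
a = 15: 15+3=1, 15+16=14
A + B = {0, 1, 2, 4, 6, 8, 14}, so |A + B| = 7.
Verify: 7 ≥ 5? Yes ✓.

CD lower bound = 5, actual |A + B| = 7.


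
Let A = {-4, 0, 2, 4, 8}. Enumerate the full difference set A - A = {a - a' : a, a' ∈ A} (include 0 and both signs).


A - A = {a - a' : a, a' ∈ A}.
Compute a - a' for each ordered pair (a, a'):
a = -4: -4--4=0, -4-0=-4, -4-2=-6, -4-4=-8, -4-8=-12
a = 0: 0--4=4, 0-0=0, 0-2=-2, 0-4=-4, 0-8=-8
a = 2: 2--4=6, 2-0=2, 2-2=0, 2-4=-2, 2-8=-6
a = 4: 4--4=8, 4-0=4, 4-2=2, 4-4=0, 4-8=-4
a = 8: 8--4=12, 8-0=8, 8-2=6, 8-4=4, 8-8=0
Collecting distinct values (and noting 0 appears from a-a):
A - A = {-12, -8, -6, -4, -2, 0, 2, 4, 6, 8, 12}
|A - A| = 11

A - A = {-12, -8, -6, -4, -2, 0, 2, 4, 6, 8, 12}


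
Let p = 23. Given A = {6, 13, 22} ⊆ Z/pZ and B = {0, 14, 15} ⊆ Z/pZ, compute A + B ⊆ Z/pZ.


Work in Z/23Z: reduce every sum a + b modulo 23.
Enumerate all 9 pairs:
a = 6: 6+0=6, 6+14=20, 6+15=21
a = 13: 13+0=13, 13+14=4, 13+15=5
a = 22: 22+0=22, 22+14=13, 22+15=14
Distinct residues collected: {4, 5, 6, 13, 14, 20, 21, 22}
|A + B| = 8 (out of 23 total residues).

A + B = {4, 5, 6, 13, 14, 20, 21, 22}


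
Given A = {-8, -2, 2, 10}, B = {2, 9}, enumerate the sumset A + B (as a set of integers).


A + B = {a + b : a ∈ A, b ∈ B}.
Enumerate all |A|·|B| = 4·2 = 8 pairs (a, b) and collect distinct sums.
a = -8: -8+2=-6, -8+9=1
a = -2: -2+2=0, -2+9=7
a = 2: 2+2=4, 2+9=11
a = 10: 10+2=12, 10+9=19
Collecting distinct sums: A + B = {-6, 0, 1, 4, 7, 11, 12, 19}
|A + B| = 8

A + B = {-6, 0, 1, 4, 7, 11, 12, 19}


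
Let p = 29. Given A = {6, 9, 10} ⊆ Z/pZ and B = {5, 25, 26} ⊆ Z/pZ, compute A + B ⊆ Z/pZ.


Work in Z/29Z: reduce every sum a + b modulo 29.
Enumerate all 9 pairs:
a = 6: 6+5=11, 6+25=2, 6+26=3
a = 9: 9+5=14, 9+25=5, 9+26=6
a = 10: 10+5=15, 10+25=6, 10+26=7
Distinct residues collected: {2, 3, 5, 6, 7, 11, 14, 15}
|A + B| = 8 (out of 29 total residues).

A + B = {2, 3, 5, 6, 7, 11, 14, 15}


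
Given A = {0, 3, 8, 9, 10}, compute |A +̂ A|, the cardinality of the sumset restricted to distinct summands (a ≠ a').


Restricted sumset: A +̂ A = {a + a' : a ∈ A, a' ∈ A, a ≠ a'}.
Equivalently, take A + A and drop any sum 2a that is achievable ONLY as a + a for a ∈ A (i.e. sums representable only with equal summands).
Enumerate pairs (a, a') with a < a' (symmetric, so each unordered pair gives one sum; this covers all a ≠ a'):
  0 + 3 = 3
  0 + 8 = 8
  0 + 9 = 9
  0 + 10 = 10
  3 + 8 = 11
  3 + 9 = 12
  3 + 10 = 13
  8 + 9 = 17
  8 + 10 = 18
  9 + 10 = 19
Collected distinct sums: {3, 8, 9, 10, 11, 12, 13, 17, 18, 19}
|A +̂ A| = 10
(Reference bound: |A +̂ A| ≥ 2|A| - 3 for |A| ≥ 2, with |A| = 5 giving ≥ 7.)

|A +̂ A| = 10


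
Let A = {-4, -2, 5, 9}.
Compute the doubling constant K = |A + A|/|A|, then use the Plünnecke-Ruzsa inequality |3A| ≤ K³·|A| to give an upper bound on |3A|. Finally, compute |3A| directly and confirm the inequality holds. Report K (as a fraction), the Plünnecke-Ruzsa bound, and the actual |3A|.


|A| = 4.
Step 1: Compute A + A by enumerating all 16 pairs.
A + A = {-8, -6, -4, 1, 3, 5, 7, 10, 14, 18}, so |A + A| = 10.
Step 2: Doubling constant K = |A + A|/|A| = 10/4 = 10/4 ≈ 2.5000.
Step 3: Plünnecke-Ruzsa gives |3A| ≤ K³·|A| = (2.5000)³ · 4 ≈ 62.5000.
Step 4: Compute 3A = A + A + A directly by enumerating all triples (a,b,c) ∈ A³; |3A| = 19.
Step 5: Check 19 ≤ 62.5000? Yes ✓.

K = 10/4, Plünnecke-Ruzsa bound K³|A| ≈ 62.5000, |3A| = 19, inequality holds.


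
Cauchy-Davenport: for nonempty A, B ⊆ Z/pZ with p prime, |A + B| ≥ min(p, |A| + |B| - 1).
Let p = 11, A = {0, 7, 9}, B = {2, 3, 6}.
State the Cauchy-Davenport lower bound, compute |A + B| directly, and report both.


Cauchy-Davenport: |A + B| ≥ min(p, |A| + |B| - 1) for A, B nonempty in Z/pZ.
|A| = 3, |B| = 3, p = 11.
CD lower bound = min(11, 3 + 3 - 1) = min(11, 5) = 5.
Compute A + B mod 11 directly:
a = 0: 0+2=2, 0+3=3, 0+6=6
a = 7: 7+2=9, 7+3=10, 7+6=2
a = 9: 9+2=0, 9+3=1, 9+6=4
A + B = {0, 1, 2, 3, 4, 6, 9, 10}, so |A + B| = 8.
Verify: 8 ≥ 5? Yes ✓.

CD lower bound = 5, actual |A + B| = 8.


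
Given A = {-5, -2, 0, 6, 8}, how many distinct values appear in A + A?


A + A = {a + a' : a, a' ∈ A}; |A| = 5.
General bounds: 2|A| - 1 ≤ |A + A| ≤ |A|(|A|+1)/2, i.e. 9 ≤ |A + A| ≤ 15.
Lower bound 2|A|-1 is attained iff A is an arithmetic progression.
Enumerate sums a + a' for a ≤ a' (symmetric, so this suffices):
a = -5: -5+-5=-10, -5+-2=-7, -5+0=-5, -5+6=1, -5+8=3
a = -2: -2+-2=-4, -2+0=-2, -2+6=4, -2+8=6
a = 0: 0+0=0, 0+6=6, 0+8=8
a = 6: 6+6=12, 6+8=14
a = 8: 8+8=16
Distinct sums: {-10, -7, -5, -4, -2, 0, 1, 3, 4, 6, 8, 12, 14, 16}
|A + A| = 14

|A + A| = 14


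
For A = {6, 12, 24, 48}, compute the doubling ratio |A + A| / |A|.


|A| = 4.
Compute A + A by enumerating all 16 pairs.
A + A = {12, 18, 24, 30, 36, 48, 54, 60, 72, 96}, so |A + A| = 10.
K = |A + A| / |A| = 10/4 = 5/2 ≈ 2.5000.
Reference: AP of size 4 gives K = 7/4 ≈ 1.7500; a fully generic set of size 4 gives K ≈ 2.5000.

|A| = 4, |A + A| = 10, K = 10/4 = 5/2.


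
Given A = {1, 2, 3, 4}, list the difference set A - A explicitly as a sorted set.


A - A = {a - a' : a, a' ∈ A}.
Compute a - a' for each ordered pair (a, a'):
a = 1: 1-1=0, 1-2=-1, 1-3=-2, 1-4=-3
a = 2: 2-1=1, 2-2=0, 2-3=-1, 2-4=-2
a = 3: 3-1=2, 3-2=1, 3-3=0, 3-4=-1
a = 4: 4-1=3, 4-2=2, 4-3=1, 4-4=0
Collecting distinct values (and noting 0 appears from a-a):
A - A = {-3, -2, -1, 0, 1, 2, 3}
|A - A| = 7

A - A = {-3, -2, -1, 0, 1, 2, 3}


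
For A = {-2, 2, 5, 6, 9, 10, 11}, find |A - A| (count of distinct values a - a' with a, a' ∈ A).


A - A = {a - a' : a, a' ∈ A}; |A| = 7.
Bounds: 2|A|-1 ≤ |A - A| ≤ |A|² - |A| + 1, i.e. 13 ≤ |A - A| ≤ 43.
Note: 0 ∈ A - A always (from a - a). The set is symmetric: if d ∈ A - A then -d ∈ A - A.
Enumerate nonzero differences d = a - a' with a > a' (then include -d):
Positive differences: {1, 2, 3, 4, 5, 6, 7, 8, 9, 11, 12, 13}
Full difference set: {0} ∪ (positive diffs) ∪ (negative diffs).
|A - A| = 1 + 2·12 = 25 (matches direct enumeration: 25).

|A - A| = 25


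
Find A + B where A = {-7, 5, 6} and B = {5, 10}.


A + B = {a + b : a ∈ A, b ∈ B}.
Enumerate all |A|·|B| = 3·2 = 6 pairs (a, b) and collect distinct sums.
a = -7: -7+5=-2, -7+10=3
a = 5: 5+5=10, 5+10=15
a = 6: 6+5=11, 6+10=16
Collecting distinct sums: A + B = {-2, 3, 10, 11, 15, 16}
|A + B| = 6

A + B = {-2, 3, 10, 11, 15, 16}


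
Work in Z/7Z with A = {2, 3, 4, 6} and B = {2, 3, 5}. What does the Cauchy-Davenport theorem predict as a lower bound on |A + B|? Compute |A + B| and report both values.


Cauchy-Davenport: |A + B| ≥ min(p, |A| + |B| - 1) for A, B nonempty in Z/pZ.
|A| = 4, |B| = 3, p = 7.
CD lower bound = min(7, 4 + 3 - 1) = min(7, 6) = 6.
Compute A + B mod 7 directly:
a = 2: 2+2=4, 2+3=5, 2+5=0
a = 3: 3+2=5, 3+3=6, 3+5=1
a = 4: 4+2=6, 4+3=0, 4+5=2
a = 6: 6+2=1, 6+3=2, 6+5=4
A + B = {0, 1, 2, 4, 5, 6}, so |A + B| = 6.
Verify: 6 ≥ 6? Yes ✓.

CD lower bound = 6, actual |A + B| = 6.


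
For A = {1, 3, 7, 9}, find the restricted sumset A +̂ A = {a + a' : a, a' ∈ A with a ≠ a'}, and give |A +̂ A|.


Restricted sumset: A +̂ A = {a + a' : a ∈ A, a' ∈ A, a ≠ a'}.
Equivalently, take A + A and drop any sum 2a that is achievable ONLY as a + a for a ∈ A (i.e. sums representable only with equal summands).
Enumerate pairs (a, a') with a < a' (symmetric, so each unordered pair gives one sum; this covers all a ≠ a'):
  1 + 3 = 4
  1 + 7 = 8
  1 + 9 = 10
  3 + 7 = 10
  3 + 9 = 12
  7 + 9 = 16
Collected distinct sums: {4, 8, 10, 12, 16}
|A +̂ A| = 5
(Reference bound: |A +̂ A| ≥ 2|A| - 3 for |A| ≥ 2, with |A| = 4 giving ≥ 5.)

|A +̂ A| = 5


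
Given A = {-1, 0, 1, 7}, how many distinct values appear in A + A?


A + A = {a + a' : a, a' ∈ A}; |A| = 4.
General bounds: 2|A| - 1 ≤ |A + A| ≤ |A|(|A|+1)/2, i.e. 7 ≤ |A + A| ≤ 10.
Lower bound 2|A|-1 is attained iff A is an arithmetic progression.
Enumerate sums a + a' for a ≤ a' (symmetric, so this suffices):
a = -1: -1+-1=-2, -1+0=-1, -1+1=0, -1+7=6
a = 0: 0+0=0, 0+1=1, 0+7=7
a = 1: 1+1=2, 1+7=8
a = 7: 7+7=14
Distinct sums: {-2, -1, 0, 1, 2, 6, 7, 8, 14}
|A + A| = 9

|A + A| = 9


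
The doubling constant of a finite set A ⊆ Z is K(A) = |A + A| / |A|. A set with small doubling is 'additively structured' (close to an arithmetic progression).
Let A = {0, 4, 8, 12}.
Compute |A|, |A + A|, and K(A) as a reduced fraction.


|A| = 4.
Compute A + A by enumerating all 16 pairs.
A + A = {0, 4, 8, 12, 16, 20, 24}, so |A + A| = 7.
K = |A + A| / |A| = 7/4 (already in lowest terms) ≈ 1.7500.
Reference: AP of size 4 gives K = 7/4 ≈ 1.7500; a fully generic set of size 4 gives K ≈ 2.5000.

|A| = 4, |A + A| = 7, K = 7/4.


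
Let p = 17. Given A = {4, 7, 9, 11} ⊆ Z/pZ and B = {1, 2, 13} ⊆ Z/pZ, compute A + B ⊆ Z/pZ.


Work in Z/17Z: reduce every sum a + b modulo 17.
Enumerate all 12 pairs:
a = 4: 4+1=5, 4+2=6, 4+13=0
a = 7: 7+1=8, 7+2=9, 7+13=3
a = 9: 9+1=10, 9+2=11, 9+13=5
a = 11: 11+1=12, 11+2=13, 11+13=7
Distinct residues collected: {0, 3, 5, 6, 7, 8, 9, 10, 11, 12, 13}
|A + B| = 11 (out of 17 total residues).

A + B = {0, 3, 5, 6, 7, 8, 9, 10, 11, 12, 13}


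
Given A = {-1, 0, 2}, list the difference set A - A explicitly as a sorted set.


A - A = {a - a' : a, a' ∈ A}.
Compute a - a' for each ordered pair (a, a'):
a = -1: -1--1=0, -1-0=-1, -1-2=-3
a = 0: 0--1=1, 0-0=0, 0-2=-2
a = 2: 2--1=3, 2-0=2, 2-2=0
Collecting distinct values (and noting 0 appears from a-a):
A - A = {-3, -2, -1, 0, 1, 2, 3}
|A - A| = 7

A - A = {-3, -2, -1, 0, 1, 2, 3}


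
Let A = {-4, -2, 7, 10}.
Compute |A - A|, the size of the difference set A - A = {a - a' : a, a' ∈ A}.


A - A = {a - a' : a, a' ∈ A}; |A| = 4.
Bounds: 2|A|-1 ≤ |A - A| ≤ |A|² - |A| + 1, i.e. 7 ≤ |A - A| ≤ 13.
Note: 0 ∈ A - A always (from a - a). The set is symmetric: if d ∈ A - A then -d ∈ A - A.
Enumerate nonzero differences d = a - a' with a > a' (then include -d):
Positive differences: {2, 3, 9, 11, 12, 14}
Full difference set: {0} ∪ (positive diffs) ∪ (negative diffs).
|A - A| = 1 + 2·6 = 13 (matches direct enumeration: 13).

|A - A| = 13


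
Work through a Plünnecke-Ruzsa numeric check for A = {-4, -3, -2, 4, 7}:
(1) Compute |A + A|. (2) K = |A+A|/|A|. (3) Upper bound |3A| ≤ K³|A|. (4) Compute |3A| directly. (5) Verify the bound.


|A| = 5.
Step 1: Compute A + A by enumerating all 25 pairs.
A + A = {-8, -7, -6, -5, -4, 0, 1, 2, 3, 4, 5, 8, 11, 14}, so |A + A| = 14.
Step 2: Doubling constant K = |A + A|/|A| = 14/5 = 14/5 ≈ 2.8000.
Step 3: Plünnecke-Ruzsa gives |3A| ≤ K³·|A| = (2.8000)³ · 5 ≈ 109.7600.
Step 4: Compute 3A = A + A + A directly by enumerating all triples (a,b,c) ∈ A³; |3A| = 27.
Step 5: Check 27 ≤ 109.7600? Yes ✓.

K = 14/5, Plünnecke-Ruzsa bound K³|A| ≈ 109.7600, |3A| = 27, inequality holds.


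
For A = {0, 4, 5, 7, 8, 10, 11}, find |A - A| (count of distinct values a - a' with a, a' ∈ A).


A - A = {a - a' : a, a' ∈ A}; |A| = 7.
Bounds: 2|A|-1 ≤ |A - A| ≤ |A|² - |A| + 1, i.e. 13 ≤ |A - A| ≤ 43.
Note: 0 ∈ A - A always (from a - a). The set is symmetric: if d ∈ A - A then -d ∈ A - A.
Enumerate nonzero differences d = a - a' with a > a' (then include -d):
Positive differences: {1, 2, 3, 4, 5, 6, 7, 8, 10, 11}
Full difference set: {0} ∪ (positive diffs) ∪ (negative diffs).
|A - A| = 1 + 2·10 = 21 (matches direct enumeration: 21).

|A - A| = 21


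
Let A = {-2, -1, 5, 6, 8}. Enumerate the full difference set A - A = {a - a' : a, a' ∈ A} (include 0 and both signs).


A - A = {a - a' : a, a' ∈ A}.
Compute a - a' for each ordered pair (a, a'):
a = -2: -2--2=0, -2--1=-1, -2-5=-7, -2-6=-8, -2-8=-10
a = -1: -1--2=1, -1--1=0, -1-5=-6, -1-6=-7, -1-8=-9
a = 5: 5--2=7, 5--1=6, 5-5=0, 5-6=-1, 5-8=-3
a = 6: 6--2=8, 6--1=7, 6-5=1, 6-6=0, 6-8=-2
a = 8: 8--2=10, 8--1=9, 8-5=3, 8-6=2, 8-8=0
Collecting distinct values (and noting 0 appears from a-a):
A - A = {-10, -9, -8, -7, -6, -3, -2, -1, 0, 1, 2, 3, 6, 7, 8, 9, 10}
|A - A| = 17

A - A = {-10, -9, -8, -7, -6, -3, -2, -1, 0, 1, 2, 3, 6, 7, 8, 9, 10}


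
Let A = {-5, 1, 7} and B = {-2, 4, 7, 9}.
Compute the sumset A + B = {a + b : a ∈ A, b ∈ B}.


A + B = {a + b : a ∈ A, b ∈ B}.
Enumerate all |A|·|B| = 3·4 = 12 pairs (a, b) and collect distinct sums.
a = -5: -5+-2=-7, -5+4=-1, -5+7=2, -5+9=4
a = 1: 1+-2=-1, 1+4=5, 1+7=8, 1+9=10
a = 7: 7+-2=5, 7+4=11, 7+7=14, 7+9=16
Collecting distinct sums: A + B = {-7, -1, 2, 4, 5, 8, 10, 11, 14, 16}
|A + B| = 10

A + B = {-7, -1, 2, 4, 5, 8, 10, 11, 14, 16}


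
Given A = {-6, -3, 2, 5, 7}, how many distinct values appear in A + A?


A + A = {a + a' : a, a' ∈ A}; |A| = 5.
General bounds: 2|A| - 1 ≤ |A + A| ≤ |A|(|A|+1)/2, i.e. 9 ≤ |A + A| ≤ 15.
Lower bound 2|A|-1 is attained iff A is an arithmetic progression.
Enumerate sums a + a' for a ≤ a' (symmetric, so this suffices):
a = -6: -6+-6=-12, -6+-3=-9, -6+2=-4, -6+5=-1, -6+7=1
a = -3: -3+-3=-6, -3+2=-1, -3+5=2, -3+7=4
a = 2: 2+2=4, 2+5=7, 2+7=9
a = 5: 5+5=10, 5+7=12
a = 7: 7+7=14
Distinct sums: {-12, -9, -6, -4, -1, 1, 2, 4, 7, 9, 10, 12, 14}
|A + A| = 13

|A + A| = 13


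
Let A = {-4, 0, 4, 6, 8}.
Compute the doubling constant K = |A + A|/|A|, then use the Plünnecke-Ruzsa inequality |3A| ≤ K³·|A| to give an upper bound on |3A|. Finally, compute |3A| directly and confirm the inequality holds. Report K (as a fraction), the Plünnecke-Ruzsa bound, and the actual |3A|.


|A| = 5.
Step 1: Compute A + A by enumerating all 25 pairs.
A + A = {-8, -4, 0, 2, 4, 6, 8, 10, 12, 14, 16}, so |A + A| = 11.
Step 2: Doubling constant K = |A + A|/|A| = 11/5 = 11/5 ≈ 2.2000.
Step 3: Plünnecke-Ruzsa gives |3A| ≤ K³·|A| = (2.2000)³ · 5 ≈ 53.2400.
Step 4: Compute 3A = A + A + A directly by enumerating all triples (a,b,c) ∈ A³; |3A| = 17.
Step 5: Check 17 ≤ 53.2400? Yes ✓.

K = 11/5, Plünnecke-Ruzsa bound K³|A| ≈ 53.2400, |3A| = 17, inequality holds.


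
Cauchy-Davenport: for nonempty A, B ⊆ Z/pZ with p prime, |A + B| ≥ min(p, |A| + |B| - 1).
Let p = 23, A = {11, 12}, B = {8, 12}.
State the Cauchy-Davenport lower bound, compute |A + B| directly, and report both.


Cauchy-Davenport: |A + B| ≥ min(p, |A| + |B| - 1) for A, B nonempty in Z/pZ.
|A| = 2, |B| = 2, p = 23.
CD lower bound = min(23, 2 + 2 - 1) = min(23, 3) = 3.
Compute A + B mod 23 directly:
a = 11: 11+8=19, 11+12=0
a = 12: 12+8=20, 12+12=1
A + B = {0, 1, 19, 20}, so |A + B| = 4.
Verify: 4 ≥ 3? Yes ✓.

CD lower bound = 3, actual |A + B| = 4.


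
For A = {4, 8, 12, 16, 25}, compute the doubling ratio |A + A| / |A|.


|A| = 5.
Compute A + A by enumerating all 25 pairs.
A + A = {8, 12, 16, 20, 24, 28, 29, 32, 33, 37, 41, 50}, so |A + A| = 12.
K = |A + A| / |A| = 12/5 (already in lowest terms) ≈ 2.4000.
Reference: AP of size 5 gives K = 9/5 ≈ 1.8000; a fully generic set of size 5 gives K ≈ 3.0000.

|A| = 5, |A + A| = 12, K = 12/5.
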